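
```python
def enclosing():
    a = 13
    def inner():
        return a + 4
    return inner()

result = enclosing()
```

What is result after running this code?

Step 1: enclosing() defines a = 13.
Step 2: inner() reads a = 13 from enclosing scope, returns 13 + 4 = 17.
Step 3: result = 17

The answer is 17.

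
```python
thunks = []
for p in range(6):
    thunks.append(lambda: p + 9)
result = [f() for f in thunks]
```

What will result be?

Step 1: All lambdas capture p by reference. After the loop, p = 5.
Step 2: Each call returns 5 + 9 = 14.
Step 3: result = [14, 14, 14, 14, 14, 14]

The answer is [14, 14, 14, 14, 14, 14].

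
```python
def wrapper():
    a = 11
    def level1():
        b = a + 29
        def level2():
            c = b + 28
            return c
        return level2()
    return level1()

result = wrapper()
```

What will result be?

Step 1: a = 11. b = a + 29 = 40.
Step 2: c = b + 28 = 40 + 28 = 68.
Step 3: result = 68

The answer is 68.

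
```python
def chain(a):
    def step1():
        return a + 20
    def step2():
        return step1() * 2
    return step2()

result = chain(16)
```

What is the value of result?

Step 1: chain(16) captures a = 16.
Step 2: step2() calls step1() which returns 16 + 20 = 36.
Step 3: step2() returns 36 * 2 = 72

The answer is 72.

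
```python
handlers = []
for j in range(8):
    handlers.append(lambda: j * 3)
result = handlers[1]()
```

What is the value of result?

Step 1: All lambdas reference the same variable j (late binding).
Step 2: After the loop, j = 7. Every lambda returns j * 3.
Step 3: handlers[1]() = 7 * 3 = 21

The answer is 21.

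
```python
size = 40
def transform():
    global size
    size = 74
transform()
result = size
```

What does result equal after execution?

Step 1: size = 40 globally.
Step 2: transform() declares global size and sets it to 74.
Step 3: After transform(), global size = 74. result = 74

The answer is 74.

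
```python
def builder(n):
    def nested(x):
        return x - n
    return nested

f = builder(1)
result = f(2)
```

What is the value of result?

Step 1: builder(1) creates a closure capturing n = 1.
Step 2: f(2) computes 2 - 1 = 1.
Step 3: result = 1

The answer is 1.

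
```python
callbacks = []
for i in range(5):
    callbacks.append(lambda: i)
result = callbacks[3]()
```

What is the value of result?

Step 1: The loop creates 5 lambdas, all referencing the same variable i.
Step 2: After the loop, i = 4 (final value).
Step 3: callbacks[3]() looks up i at call time and finds 4. This is the late binding gotcha. result = 4

The answer is 4.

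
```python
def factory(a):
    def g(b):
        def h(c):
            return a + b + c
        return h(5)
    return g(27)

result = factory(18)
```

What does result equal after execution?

Step 1: a = 18, b = 27, c = 5 across three nested scopes.
Step 2: h() accesses all three via LEGB rule.
Step 3: result = 18 + 27 + 5 = 50

The answer is 50.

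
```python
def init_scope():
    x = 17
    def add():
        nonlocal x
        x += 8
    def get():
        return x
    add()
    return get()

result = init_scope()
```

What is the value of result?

Step 1: x = 17. add() modifies it via nonlocal, get() reads it.
Step 2: add() makes x = 17 + 8 = 25.
Step 3: get() returns 25. result = 25

The answer is 25.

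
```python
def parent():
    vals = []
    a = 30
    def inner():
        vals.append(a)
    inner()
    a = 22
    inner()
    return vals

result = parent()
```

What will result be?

Step 1: a = 30. inner() appends current a to vals.
Step 2: First inner(): appends 30. Then a = 22.
Step 3: Second inner(): appends 22 (closure sees updated a). result = [30, 22]

The answer is [30, 22].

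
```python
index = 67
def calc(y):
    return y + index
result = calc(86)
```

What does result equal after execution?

Step 1: index = 67 is defined globally.
Step 2: calc(86) uses parameter y = 86 and looks up index from global scope = 67.
Step 3: result = 86 + 67 = 153

The answer is 153.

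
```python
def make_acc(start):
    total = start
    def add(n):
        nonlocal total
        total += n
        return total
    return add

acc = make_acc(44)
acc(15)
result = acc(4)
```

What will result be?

Step 1: make_acc(44) creates closure with total = 44.
Step 2: First acc(15): total = 44 + 15 = 59.
Step 3: Second acc(4): total = 59 + 4 = 63. result = 63

The answer is 63.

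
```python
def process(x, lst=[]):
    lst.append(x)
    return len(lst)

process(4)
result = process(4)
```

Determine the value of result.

Step 1: Mutable default list persists between calls.
Step 2: First call: lst = [4], len = 1. Second call: lst = [4, 4], len = 2.
Step 3: result = 2

The answer is 2.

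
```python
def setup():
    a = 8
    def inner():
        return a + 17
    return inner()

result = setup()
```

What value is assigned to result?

Step 1: setup() defines a = 8.
Step 2: inner() reads a = 8 from enclosing scope, returns 8 + 17 = 25.
Step 3: result = 25

The answer is 25.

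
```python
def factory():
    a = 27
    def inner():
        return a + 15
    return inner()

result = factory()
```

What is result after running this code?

Step 1: factory() defines a = 27.
Step 2: inner() reads a = 27 from enclosing scope, returns 27 + 15 = 42.
Step 3: result = 42

The answer is 42.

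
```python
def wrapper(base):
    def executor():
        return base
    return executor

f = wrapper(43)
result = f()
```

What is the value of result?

Step 1: wrapper(43) creates closure capturing base = 43.
Step 2: f() returns the captured base = 43.
Step 3: result = 43

The answer is 43.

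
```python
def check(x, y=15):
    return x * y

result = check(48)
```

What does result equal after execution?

Step 1: check(48) uses default y = 15.
Step 2: Returns 48 * 15 = 720.
Step 3: result = 720

The answer is 720.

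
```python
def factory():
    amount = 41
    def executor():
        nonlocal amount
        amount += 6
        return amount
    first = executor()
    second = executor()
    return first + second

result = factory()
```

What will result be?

Step 1: amount starts at 41.
Step 2: First call: amount = 41 + 6 = 47, returns 47.
Step 3: Second call: amount = 47 + 6 = 53, returns 53.
Step 4: result = 47 + 53 = 100

The answer is 100.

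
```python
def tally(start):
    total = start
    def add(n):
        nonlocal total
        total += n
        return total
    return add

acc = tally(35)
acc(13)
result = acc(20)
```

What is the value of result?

Step 1: tally(35) creates closure with total = 35.
Step 2: First acc(13): total = 35 + 13 = 48.
Step 3: Second acc(20): total = 48 + 20 = 68. result = 68

The answer is 68.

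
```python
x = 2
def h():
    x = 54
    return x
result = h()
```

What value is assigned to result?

Step 1: Global x = 2.
Step 2: h() creates local x = 54, shadowing the global.
Step 3: Returns local x = 54. result = 54

The answer is 54.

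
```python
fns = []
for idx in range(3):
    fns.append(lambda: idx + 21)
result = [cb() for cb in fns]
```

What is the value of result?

Step 1: All lambdas capture idx by reference. After the loop, idx = 2.
Step 2: Each call returns 2 + 21 = 23.
Step 3: result = [23, 23, 23]

The answer is [23, 23, 23].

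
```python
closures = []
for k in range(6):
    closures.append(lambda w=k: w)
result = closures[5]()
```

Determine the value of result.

Step 1: Default argument w=k captures k's value at each iteration.
Step 2: closures[5] captured w = 5 when k was 5.
Step 3: result = 5

The answer is 5.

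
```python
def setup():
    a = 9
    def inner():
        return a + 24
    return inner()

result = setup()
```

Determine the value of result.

Step 1: setup() defines a = 9.
Step 2: inner() reads a = 9 from enclosing scope, returns 9 + 24 = 33.
Step 3: result = 33

The answer is 33.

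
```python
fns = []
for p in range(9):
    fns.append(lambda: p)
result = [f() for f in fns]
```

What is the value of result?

Step 1: All 9 lambdas share the same variable p.
Step 2: After the loop, p = 8.
Step 3: Each call returns 8. result = [8, 8, 8, 8, 8, 8, 8, 8, 8]

The answer is [8, 8, 8, 8, 8, 8, 8, 8, 8].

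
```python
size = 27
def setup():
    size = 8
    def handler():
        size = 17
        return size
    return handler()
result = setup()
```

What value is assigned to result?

Step 1: Three scopes define size: global (27), setup (8), handler (17).
Step 2: handler() has its own local size = 17, which shadows both enclosing and global.
Step 3: result = 17 (local wins in LEGB)

The answer is 17.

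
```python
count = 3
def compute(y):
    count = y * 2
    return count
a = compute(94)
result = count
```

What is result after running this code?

Step 1: Global count = 3.
Step 2: compute(94) creates local count = 94 * 2 = 188.
Step 3: Global count unchanged because no global keyword. result = 3

The answer is 3.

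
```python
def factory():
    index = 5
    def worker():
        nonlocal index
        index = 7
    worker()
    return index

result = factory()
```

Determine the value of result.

Step 1: factory() sets index = 5.
Step 2: worker() uses nonlocal to reassign index = 7.
Step 3: result = 7

The answer is 7.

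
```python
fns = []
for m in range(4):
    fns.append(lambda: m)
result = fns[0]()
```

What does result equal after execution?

Step 1: The loop creates 4 lambdas, all referencing the same variable m.
Step 2: After the loop, m = 3 (final value).
Step 3: fns[0]() looks up m at call time and finds 3. This is the late binding gotcha. result = 3

The answer is 3.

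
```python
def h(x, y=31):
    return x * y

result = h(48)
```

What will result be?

Step 1: h(48) uses default y = 31.
Step 2: Returns 48 * 31 = 1488.
Step 3: result = 1488

The answer is 1488.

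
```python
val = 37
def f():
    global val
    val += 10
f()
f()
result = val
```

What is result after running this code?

Step 1: val = 37.
Step 2: First f(): val = 37 + 10 = 47.
Step 3: Second f(): val = 47 + 10 = 57. result = 57

The answer is 57.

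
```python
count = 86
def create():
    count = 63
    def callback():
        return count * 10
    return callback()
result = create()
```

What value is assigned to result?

Step 1: create() shadows global count with count = 63.
Step 2: callback() finds count = 63 in enclosing scope, computes 63 * 10 = 630.
Step 3: result = 630

The answer is 630.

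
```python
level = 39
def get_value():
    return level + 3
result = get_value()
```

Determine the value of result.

Step 1: level = 39 is defined globally.
Step 2: get_value() looks up level from global scope = 39, then computes 39 + 3 = 42.
Step 3: result = 42

The answer is 42.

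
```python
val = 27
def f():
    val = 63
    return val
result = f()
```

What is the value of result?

Step 1: Global val = 27.
Step 2: f() creates local val = 63, shadowing the global.
Step 3: Returns local val = 63. result = 63

The answer is 63.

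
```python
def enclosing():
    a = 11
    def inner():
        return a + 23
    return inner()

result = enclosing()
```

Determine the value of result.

Step 1: enclosing() defines a = 11.
Step 2: inner() reads a = 11 from enclosing scope, returns 11 + 23 = 34.
Step 3: result = 34

The answer is 34.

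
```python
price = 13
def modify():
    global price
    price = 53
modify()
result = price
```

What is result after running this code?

Step 1: price = 13 globally.
Step 2: modify() declares global price and sets it to 53.
Step 3: After modify(), global price = 53. result = 53

The answer is 53.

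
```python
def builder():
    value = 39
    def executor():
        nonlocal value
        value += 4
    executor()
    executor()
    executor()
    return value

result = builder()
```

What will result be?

Step 1: value starts at 39.
Step 2: executor() is called 3 times, each adding 4.
Step 3: value = 39 + 4 * 3 = 51

The answer is 51.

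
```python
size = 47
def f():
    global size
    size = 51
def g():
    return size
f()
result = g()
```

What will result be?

Step 1: size = 47.
Step 2: f() sets global size = 51.
Step 3: g() reads global size = 51. result = 51

The answer is 51.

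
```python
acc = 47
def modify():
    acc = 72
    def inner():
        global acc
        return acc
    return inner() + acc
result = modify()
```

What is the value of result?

Step 1: Global acc = 47. modify() shadows with local acc = 72.
Step 2: inner() uses global keyword, so inner() returns global acc = 47.
Step 3: modify() returns 47 + 72 = 119

The answer is 119.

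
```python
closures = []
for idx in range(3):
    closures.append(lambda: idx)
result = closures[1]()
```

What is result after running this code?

Step 1: The loop creates 3 lambdas, all referencing the same variable idx.
Step 2: After the loop, idx = 2 (final value).
Step 3: closures[1]() looks up idx at call time and finds 2. This is the late binding gotcha. result = 2

The answer is 2.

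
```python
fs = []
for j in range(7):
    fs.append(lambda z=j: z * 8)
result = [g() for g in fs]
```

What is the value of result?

Step 1: Default arg z=j captures j at each iteration.
Step 2: fs[k] has z defaulting to k, returns k * 8.
Step 3: result = [0, 8, 16, 24, 32, 40, 48]

The answer is [0, 8, 16, 24, 32, 40, 48].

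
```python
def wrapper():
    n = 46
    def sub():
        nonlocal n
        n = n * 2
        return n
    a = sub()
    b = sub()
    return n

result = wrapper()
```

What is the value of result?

Step 1: n starts at 46.
Step 2: First sub(): n = 46 * 2 = 92.
Step 3: Second sub(): n = 92 * 2 = 184.
Step 4: result = 184

The answer is 184.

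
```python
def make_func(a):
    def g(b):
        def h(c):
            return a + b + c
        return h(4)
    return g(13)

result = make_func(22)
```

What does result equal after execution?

Step 1: a = 22, b = 13, c = 4 across three nested scopes.
Step 2: h() accesses all three via LEGB rule.
Step 3: result = 22 + 13 + 4 = 39

The answer is 39.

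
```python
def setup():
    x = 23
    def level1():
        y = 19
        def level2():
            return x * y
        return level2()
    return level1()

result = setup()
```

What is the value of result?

Step 1: x = 23 in setup. y = 19 in level1.
Step 2: level2() reads x = 23 and y = 19 from enclosing scopes.
Step 3: result = 23 * 19 = 437

The answer is 437.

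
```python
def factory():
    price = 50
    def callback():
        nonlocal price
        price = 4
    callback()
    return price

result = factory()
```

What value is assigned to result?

Step 1: factory() sets price = 50.
Step 2: callback() uses nonlocal to reassign price = 4.
Step 3: result = 4

The answer is 4.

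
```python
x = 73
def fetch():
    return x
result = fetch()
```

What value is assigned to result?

Step 1: x = 73 is defined in the global scope.
Step 2: fetch() looks up x. No local x exists, so Python checks the global scope via LEGB rule and finds x = 73.
Step 3: result = 73

The answer is 73.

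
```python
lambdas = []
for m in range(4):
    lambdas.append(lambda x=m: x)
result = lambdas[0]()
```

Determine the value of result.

Step 1: Default argument x=m captures m's value at each iteration.
Step 2: lambdas[0] captured x = 0 when m was 0.
Step 3: result = 0

The answer is 0.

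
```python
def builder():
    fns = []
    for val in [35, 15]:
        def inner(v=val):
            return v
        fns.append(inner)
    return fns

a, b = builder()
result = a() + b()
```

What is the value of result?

Step 1: Default argument v=val captures val at each iteration.
Step 2: a() returns 35 (captured at first iteration), b() returns 15 (captured at second).
Step 3: result = 35 + 15 = 50

The answer is 50.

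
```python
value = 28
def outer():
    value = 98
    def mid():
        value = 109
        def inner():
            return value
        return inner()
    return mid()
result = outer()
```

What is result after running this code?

Step 1: Three levels of shadowing: global 28, outer 98, mid 109.
Step 2: inner() finds value = 109 in enclosing mid() scope.
Step 3: result = 109

The answer is 109.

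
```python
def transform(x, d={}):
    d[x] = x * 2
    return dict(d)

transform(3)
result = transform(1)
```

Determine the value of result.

Step 1: Mutable default dict is shared across calls.
Step 2: First call adds 3: 6. Second call adds 1: 2.
Step 3: result = {3: 6, 1: 2}

The answer is {3: 6, 1: 2}.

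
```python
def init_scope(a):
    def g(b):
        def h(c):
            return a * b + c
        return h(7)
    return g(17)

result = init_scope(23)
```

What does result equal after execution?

Step 1: a = 23, b = 17, c = 7.
Step 2: h() computes a * b + c = 23 * 17 + 7 = 398.
Step 3: result = 398

The answer is 398.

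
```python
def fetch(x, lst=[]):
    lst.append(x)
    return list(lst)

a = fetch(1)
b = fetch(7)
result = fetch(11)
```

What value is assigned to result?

Step 1: Default list is shared. list() creates copies for return values.
Step 2: Internal list grows: [1] -> [1, 7] -> [1, 7, 11].
Step 3: result = [1, 7, 11]

The answer is [1, 7, 11].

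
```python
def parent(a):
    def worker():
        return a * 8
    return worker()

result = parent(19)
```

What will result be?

Step 1: parent(19) binds parameter a = 19.
Step 2: worker() accesses a = 19 from enclosing scope.
Step 3: result = 19 * 8 = 152

The answer is 152.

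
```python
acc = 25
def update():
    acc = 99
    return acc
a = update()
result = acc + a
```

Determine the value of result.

Step 1: Global acc = 25. update() returns local acc = 99.
Step 2: a = 99. Global acc still = 25.
Step 3: result = 25 + 99 = 124

The answer is 124.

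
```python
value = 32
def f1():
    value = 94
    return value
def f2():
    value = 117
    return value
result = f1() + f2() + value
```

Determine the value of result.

Step 1: Each function shadows global value with its own local.
Step 2: f1() returns 94, f2() returns 117.
Step 3: Global value = 32 is unchanged. result = 94 + 117 + 32 = 243

The answer is 243.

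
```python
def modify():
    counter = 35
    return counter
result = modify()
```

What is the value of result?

Step 1: modify() defines counter = 35 in its local scope.
Step 2: return counter finds the local variable counter = 35.
Step 3: result = 35

The answer is 35.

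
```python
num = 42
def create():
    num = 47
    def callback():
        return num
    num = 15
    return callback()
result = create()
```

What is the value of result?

Step 1: create() sets num = 47, then later num = 15.
Step 2: callback() is called after num is reassigned to 15. Closures capture variables by reference, not by value.
Step 3: result = 15

The answer is 15.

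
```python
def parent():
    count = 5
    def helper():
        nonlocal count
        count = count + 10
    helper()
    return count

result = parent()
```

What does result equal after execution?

Step 1: parent() sets count = 5.
Step 2: helper() uses nonlocal to modify count in parent's scope: count = 5 + 10 = 15.
Step 3: parent() returns the modified count = 15

The answer is 15.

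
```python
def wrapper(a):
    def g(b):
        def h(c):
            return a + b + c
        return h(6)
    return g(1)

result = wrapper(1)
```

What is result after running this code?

Step 1: a = 1, b = 1, c = 6 across three nested scopes.
Step 2: h() accesses all three via LEGB rule.
Step 3: result = 1 + 1 + 6 = 8

The answer is 8.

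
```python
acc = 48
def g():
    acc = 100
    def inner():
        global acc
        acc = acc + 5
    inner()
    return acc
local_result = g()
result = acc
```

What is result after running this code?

Step 1: Global acc = 48. g() creates local acc = 100.
Step 2: inner() declares global acc and adds 5: global acc = 48 + 5 = 53.
Step 3: g() returns its local acc = 100 (unaffected by inner).
Step 4: result = global acc = 53

The answer is 53.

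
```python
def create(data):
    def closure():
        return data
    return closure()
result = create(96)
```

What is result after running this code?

Step 1: create(96) binds parameter data = 96.
Step 2: closure() looks up data in enclosing scope and finds the parameter data = 96.
Step 3: result = 96

The answer is 96.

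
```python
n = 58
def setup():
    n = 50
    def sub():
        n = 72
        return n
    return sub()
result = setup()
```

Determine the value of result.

Step 1: Three scopes define n: global (58), setup (50), sub (72).
Step 2: sub() has its own local n = 72, which shadows both enclosing and global.
Step 3: result = 72 (local wins in LEGB)

The answer is 72.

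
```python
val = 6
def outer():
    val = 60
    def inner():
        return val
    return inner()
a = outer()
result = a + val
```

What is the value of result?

Step 1: outer() has local val = 60. inner() reads from enclosing.
Step 2: outer() returns 60. Global val = 6 unchanged.
Step 3: result = 60 + 6 = 66

The answer is 66.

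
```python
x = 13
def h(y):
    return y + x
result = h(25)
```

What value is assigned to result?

Step 1: x = 13 is defined globally.
Step 2: h(25) uses parameter y = 25 and looks up x from global scope = 13.
Step 3: result = 25 + 13 = 38

The answer is 38.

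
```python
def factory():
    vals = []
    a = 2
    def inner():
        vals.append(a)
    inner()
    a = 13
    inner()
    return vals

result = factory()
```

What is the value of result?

Step 1: a = 2. inner() appends current a to vals.
Step 2: First inner(): appends 2. Then a = 13.
Step 3: Second inner(): appends 13 (closure sees updated a). result = [2, 13]

The answer is [2, 13].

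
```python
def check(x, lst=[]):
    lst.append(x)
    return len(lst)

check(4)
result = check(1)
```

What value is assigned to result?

Step 1: Mutable default list persists between calls.
Step 2: First call: lst = [4], len = 1. Second call: lst = [4, 1], len = 2.
Step 3: result = 2

The answer is 2.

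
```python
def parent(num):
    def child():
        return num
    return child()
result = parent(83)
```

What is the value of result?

Step 1: parent(83) binds parameter num = 83.
Step 2: child() looks up num in enclosing scope and finds the parameter num = 83.
Step 3: result = 83

The answer is 83.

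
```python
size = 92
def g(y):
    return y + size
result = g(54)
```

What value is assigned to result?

Step 1: size = 92 is defined globally.
Step 2: g(54) uses parameter y = 54 and looks up size from global scope = 92.
Step 3: result = 54 + 92 = 146

The answer is 146.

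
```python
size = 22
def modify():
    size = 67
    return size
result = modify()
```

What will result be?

Step 1: Global size = 22.
Step 2: modify() creates local size = 67, shadowing the global.
Step 3: Returns local size = 67. result = 67

The answer is 67.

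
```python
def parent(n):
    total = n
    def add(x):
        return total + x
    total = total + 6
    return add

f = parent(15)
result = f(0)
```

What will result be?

Step 1: parent(15) sets total = 15, then total = 15 + 6 = 21.
Step 2: Closures capture by reference, so add sees total = 21.
Step 3: f(0) returns 21 + 0 = 21

The answer is 21.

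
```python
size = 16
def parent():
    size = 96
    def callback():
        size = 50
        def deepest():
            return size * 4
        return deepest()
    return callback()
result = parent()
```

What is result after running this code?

Step 1: deepest() looks up size through LEGB: not local, finds size = 50 in enclosing callback().
Step 2: Returns 50 * 4 = 200.
Step 3: result = 200

The answer is 200.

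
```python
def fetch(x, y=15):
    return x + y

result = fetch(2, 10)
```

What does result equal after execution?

Step 1: fetch(2, 10) overrides default y with 10.
Step 2: Returns 2 + 10 = 12.
Step 3: result = 12

The answer is 12.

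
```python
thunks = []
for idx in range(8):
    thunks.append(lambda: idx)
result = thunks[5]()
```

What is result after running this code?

Step 1: The loop creates 8 lambdas, all referencing the same variable idx.
Step 2: After the loop, idx = 7 (final value).
Step 3: thunks[5]() looks up idx at call time and finds 7. This is the late binding gotcha. result = 7

The answer is 7.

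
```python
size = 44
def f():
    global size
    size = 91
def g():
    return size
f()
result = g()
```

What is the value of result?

Step 1: size = 44.
Step 2: f() sets global size = 91.
Step 3: g() reads global size = 91. result = 91

The answer is 91.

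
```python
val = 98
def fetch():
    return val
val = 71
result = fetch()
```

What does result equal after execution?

Step 1: val is first set to 98, then reassigned to 71.
Step 2: fetch() is called after the reassignment, so it looks up the current global val = 71.
Step 3: result = 71

The answer is 71.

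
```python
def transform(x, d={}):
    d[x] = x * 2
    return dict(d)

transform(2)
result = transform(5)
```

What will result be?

Step 1: Mutable default dict is shared across calls.
Step 2: First call adds 2: 4. Second call adds 5: 10.
Step 3: result = {2: 4, 5: 10}

The answer is {2: 4, 5: 10}.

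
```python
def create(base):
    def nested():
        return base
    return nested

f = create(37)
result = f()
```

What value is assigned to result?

Step 1: create(37) creates closure capturing base = 37.
Step 2: f() returns the captured base = 37.
Step 3: result = 37

The answer is 37.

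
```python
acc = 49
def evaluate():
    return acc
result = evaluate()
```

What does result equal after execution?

Step 1: acc = 49 is defined in the global scope.
Step 2: evaluate() looks up acc. No local acc exists, so Python checks the global scope via LEGB rule and finds acc = 49.
Step 3: result = 49

The answer is 49.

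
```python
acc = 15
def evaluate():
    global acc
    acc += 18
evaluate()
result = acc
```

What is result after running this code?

Step 1: acc = 15 globally.
Step 2: evaluate() modifies global acc: acc += 18 = 33.
Step 3: result = 33

The answer is 33.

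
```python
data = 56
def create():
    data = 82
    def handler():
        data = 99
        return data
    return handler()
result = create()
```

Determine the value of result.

Step 1: Three scopes define data: global (56), create (82), handler (99).
Step 2: handler() has its own local data = 99, which shadows both enclosing and global.
Step 3: result = 99 (local wins in LEGB)

The answer is 99.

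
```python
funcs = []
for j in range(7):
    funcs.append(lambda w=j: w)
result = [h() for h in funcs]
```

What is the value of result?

Step 1: Default arg w=j captures j at each iteration.
Step 2: Each lambda has its own default: 0, 1, ..., 6.
Step 3: result = [0, 1, 2, 3, 4, 5, 6]

The answer is [0, 1, 2, 3, 4, 5, 6].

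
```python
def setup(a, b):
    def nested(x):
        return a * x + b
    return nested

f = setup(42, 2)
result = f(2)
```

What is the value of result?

Step 1: setup(42, 2) captures a = 42, b = 2.
Step 2: f(2) computes 42 * 2 + 2 = 86.
Step 3: result = 86

The answer is 86.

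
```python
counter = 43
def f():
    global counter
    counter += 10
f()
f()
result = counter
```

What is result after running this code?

Step 1: counter = 43.
Step 2: First f(): counter = 43 + 10 = 53.
Step 3: Second f(): counter = 53 + 10 = 63. result = 63

The answer is 63.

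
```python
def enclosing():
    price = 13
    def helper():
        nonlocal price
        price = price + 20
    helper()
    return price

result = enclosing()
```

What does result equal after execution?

Step 1: enclosing() sets price = 13.
Step 2: helper() uses nonlocal to modify price in enclosing's scope: price = 13 + 20 = 33.
Step 3: enclosing() returns the modified price = 33

The answer is 33.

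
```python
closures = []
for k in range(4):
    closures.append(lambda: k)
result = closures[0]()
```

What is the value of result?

Step 1: The loop creates 4 lambdas, all referencing the same variable k.
Step 2: After the loop, k = 3 (final value).
Step 3: closures[0]() looks up k at call time and finds 3. This is the late binding gotcha. result = 3

The answer is 3.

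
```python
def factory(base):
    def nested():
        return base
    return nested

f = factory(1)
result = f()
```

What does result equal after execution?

Step 1: factory(1) creates closure capturing base = 1.
Step 2: f() returns the captured base = 1.
Step 3: result = 1

The answer is 1.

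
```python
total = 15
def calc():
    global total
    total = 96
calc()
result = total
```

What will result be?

Step 1: total = 15 globally.
Step 2: calc() declares global total and sets it to 96.
Step 3: After calc(), global total = 96. result = 96

The answer is 96.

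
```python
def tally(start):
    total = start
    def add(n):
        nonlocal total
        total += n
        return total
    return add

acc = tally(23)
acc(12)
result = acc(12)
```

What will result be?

Step 1: tally(23) creates closure with total = 23.
Step 2: First acc(12): total = 23 + 12 = 35.
Step 3: Second acc(12): total = 35 + 12 = 47. result = 47

The answer is 47.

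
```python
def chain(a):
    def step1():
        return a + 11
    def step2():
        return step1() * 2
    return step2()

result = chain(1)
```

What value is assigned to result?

Step 1: chain(1) captures a = 1.
Step 2: step2() calls step1() which returns 1 + 11 = 12.
Step 3: step2() returns 12 * 2 = 24

The answer is 24.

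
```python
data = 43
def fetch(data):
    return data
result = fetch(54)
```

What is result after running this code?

Step 1: Global data = 43.
Step 2: fetch(54) takes parameter data = 54, which shadows the global.
Step 3: result = 54

The answer is 54.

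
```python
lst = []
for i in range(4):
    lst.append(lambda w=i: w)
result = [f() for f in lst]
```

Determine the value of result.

Step 1: Default arg w=i captures i at each iteration.
Step 2: Each lambda has its own default: 0, 1, ..., 3.
Step 3: result = [0, 1, 2, 3]

The answer is [0, 1, 2, 3].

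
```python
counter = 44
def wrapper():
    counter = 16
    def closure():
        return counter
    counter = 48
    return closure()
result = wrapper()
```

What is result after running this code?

Step 1: wrapper() sets counter = 16, then later counter = 48.
Step 2: closure() is called after counter is reassigned to 48. Closures capture variables by reference, not by value.
Step 3: result = 48

The answer is 48.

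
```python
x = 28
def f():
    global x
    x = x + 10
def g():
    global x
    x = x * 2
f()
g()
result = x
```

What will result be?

Step 1: x = 28.
Step 2: f() adds 10: x = 28 + 10 = 38.
Step 3: g() doubles: x = 38 * 2 = 76.
Step 4: result = 76

The answer is 76.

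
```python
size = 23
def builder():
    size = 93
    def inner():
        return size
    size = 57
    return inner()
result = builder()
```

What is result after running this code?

Step 1: builder() sets size = 93, then later size = 57.
Step 2: inner() is called after size is reassigned to 57. Closures capture variables by reference, not by value.
Step 3: result = 57

The answer is 57.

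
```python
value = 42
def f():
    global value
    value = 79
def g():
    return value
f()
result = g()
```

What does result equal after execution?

Step 1: value = 42.
Step 2: f() sets global value = 79.
Step 3: g() reads global value = 79. result = 79

The answer is 79.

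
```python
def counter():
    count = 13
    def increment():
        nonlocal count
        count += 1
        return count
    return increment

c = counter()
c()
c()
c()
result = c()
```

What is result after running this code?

Step 1: counter() creates closure with count = 13.
Step 2: Each c() call increments count via nonlocal. After 4 calls: 13 + 4 = 17.
Step 3: result = 17

The answer is 17.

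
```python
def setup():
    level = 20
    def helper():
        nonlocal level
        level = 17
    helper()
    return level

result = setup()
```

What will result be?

Step 1: setup() sets level = 20.
Step 2: helper() uses nonlocal to reassign level = 17.
Step 3: result = 17

The answer is 17.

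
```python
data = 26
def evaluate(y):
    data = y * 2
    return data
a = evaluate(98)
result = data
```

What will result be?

Step 1: Global data = 26.
Step 2: evaluate(98) creates local data = 98 * 2 = 196.
Step 3: Global data unchanged because no global keyword. result = 26

The answer is 26.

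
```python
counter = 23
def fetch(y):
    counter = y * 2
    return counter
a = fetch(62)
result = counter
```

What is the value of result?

Step 1: Global counter = 23.
Step 2: fetch(62) creates local counter = 62 * 2 = 124.
Step 3: Global counter unchanged because no global keyword. result = 23

The answer is 23.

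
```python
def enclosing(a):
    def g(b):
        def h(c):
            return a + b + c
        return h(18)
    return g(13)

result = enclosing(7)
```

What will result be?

Step 1: a = 7, b = 13, c = 18 across three nested scopes.
Step 2: h() accesses all three via LEGB rule.
Step 3: result = 7 + 13 + 18 = 38

The answer is 38.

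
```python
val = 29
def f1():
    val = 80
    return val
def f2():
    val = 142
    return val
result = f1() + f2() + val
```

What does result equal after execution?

Step 1: Each function shadows global val with its own local.
Step 2: f1() returns 80, f2() returns 142.
Step 3: Global val = 29 is unchanged. result = 80 + 142 + 29 = 251

The answer is 251.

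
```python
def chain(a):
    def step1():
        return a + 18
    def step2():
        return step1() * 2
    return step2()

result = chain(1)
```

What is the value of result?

Step 1: chain(1) captures a = 1.
Step 2: step2() calls step1() which returns 1 + 18 = 19.
Step 3: step2() returns 19 * 2 = 38

The answer is 38.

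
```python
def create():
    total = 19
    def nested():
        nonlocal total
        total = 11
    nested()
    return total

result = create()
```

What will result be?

Step 1: create() sets total = 19.
Step 2: nested() uses nonlocal to reassign total = 11.
Step 3: result = 11

The answer is 11.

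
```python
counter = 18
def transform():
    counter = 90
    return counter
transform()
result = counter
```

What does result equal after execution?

Step 1: Global counter = 18.
Step 2: transform() creates local counter = 90 (shadow, not modification).
Step 3: After transform() returns, global counter is unchanged. result = 18

The answer is 18.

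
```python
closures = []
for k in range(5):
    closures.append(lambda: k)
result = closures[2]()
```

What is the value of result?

Step 1: The loop creates 5 lambdas, all referencing the same variable k.
Step 2: After the loop, k = 4 (final value).
Step 3: closures[2]() looks up k at call time and finds 4. This is the late binding gotcha. result = 4

The answer is 4.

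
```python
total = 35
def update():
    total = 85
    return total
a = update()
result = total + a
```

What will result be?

Step 1: Global total = 35. update() returns local total = 85.
Step 2: a = 85. Global total still = 35.
Step 3: result = 35 + 85 = 120

The answer is 120.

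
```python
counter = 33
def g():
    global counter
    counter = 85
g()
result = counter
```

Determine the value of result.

Step 1: counter = 33 globally.
Step 2: g() declares global counter and sets it to 85.
Step 3: After g(), global counter = 85. result = 85

The answer is 85.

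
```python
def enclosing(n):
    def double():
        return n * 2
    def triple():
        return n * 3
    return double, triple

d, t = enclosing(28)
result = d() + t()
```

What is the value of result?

Step 1: Both closures capture the same n = 28.
Step 2: d() = 28 * 2 = 56, t() = 28 * 3 = 84.
Step 3: result = 56 + 84 = 140

The answer is 140.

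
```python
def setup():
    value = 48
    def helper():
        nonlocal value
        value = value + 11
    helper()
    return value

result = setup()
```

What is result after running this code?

Step 1: setup() sets value = 48.
Step 2: helper() uses nonlocal to modify value in setup's scope: value = 48 + 11 = 59.
Step 3: setup() returns the modified value = 59

The answer is 59.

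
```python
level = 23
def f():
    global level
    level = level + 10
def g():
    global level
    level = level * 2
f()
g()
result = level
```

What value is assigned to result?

Step 1: level = 23.
Step 2: f() adds 10: level = 23 + 10 = 33.
Step 3: g() doubles: level = 33 * 2 = 66.
Step 4: result = 66

The answer is 66.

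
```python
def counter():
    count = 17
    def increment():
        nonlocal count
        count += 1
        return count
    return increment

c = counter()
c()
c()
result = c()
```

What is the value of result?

Step 1: counter() creates closure with count = 17.
Step 2: Each c() call increments count via nonlocal. After 3 calls: 17 + 3 = 20.
Step 3: result = 20

The answer is 20.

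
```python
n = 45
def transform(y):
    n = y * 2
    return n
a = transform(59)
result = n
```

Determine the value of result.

Step 1: Global n = 45.
Step 2: transform(59) creates local n = 59 * 2 = 118.
Step 3: Global n unchanged because no global keyword. result = 45

The answer is 45.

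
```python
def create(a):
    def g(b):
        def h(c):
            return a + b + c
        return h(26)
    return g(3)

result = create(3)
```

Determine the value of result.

Step 1: a = 3, b = 3, c = 26 across three nested scopes.
Step 2: h() accesses all three via LEGB rule.
Step 3: result = 3 + 3 + 26 = 32

The answer is 32.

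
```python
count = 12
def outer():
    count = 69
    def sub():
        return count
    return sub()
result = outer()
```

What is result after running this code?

Step 1: count = 12 globally, but outer() defines count = 69 locally.
Step 2: sub() looks up count. Not in local scope, so checks enclosing scope (outer) and finds count = 69.
Step 3: result = 69

The answer is 69.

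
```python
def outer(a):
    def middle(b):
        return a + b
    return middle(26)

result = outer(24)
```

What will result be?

Step 1: outer(24) passes a = 24.
Step 2: middle(26) has b = 26, reads a = 24 from enclosing.
Step 3: result = 24 + 26 = 50

The answer is 50.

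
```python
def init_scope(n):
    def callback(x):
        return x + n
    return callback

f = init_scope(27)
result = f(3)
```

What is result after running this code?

Step 1: init_scope(27) creates a closure that captures n = 27.
Step 2: f(3) calls the closure with x = 3, returning 3 + 27 = 30.
Step 3: result = 30

The answer is 30.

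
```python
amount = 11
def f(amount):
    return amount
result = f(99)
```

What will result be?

Step 1: Global amount = 11.
Step 2: f(99) takes parameter amount = 99, which shadows the global.
Step 3: result = 99

The answer is 99.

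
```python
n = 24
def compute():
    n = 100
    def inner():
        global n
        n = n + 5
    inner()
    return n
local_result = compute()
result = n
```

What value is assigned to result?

Step 1: Global n = 24. compute() creates local n = 100.
Step 2: inner() declares global n and adds 5: global n = 24 + 5 = 29.
Step 3: compute() returns its local n = 100 (unaffected by inner).
Step 4: result = global n = 29

The answer is 29.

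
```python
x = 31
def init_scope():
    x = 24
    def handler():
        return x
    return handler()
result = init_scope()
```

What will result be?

Step 1: x = 31 globally, but init_scope() defines x = 24 locally.
Step 2: handler() looks up x. Not in local scope, so checks enclosing scope (init_scope) and finds x = 24.
Step 3: result = 24

The answer is 24.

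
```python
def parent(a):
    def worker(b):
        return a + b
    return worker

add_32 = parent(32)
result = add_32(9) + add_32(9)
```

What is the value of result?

Step 1: add_32 captures a = 32.
Step 2: add_32(9) = 32 + 9 = 41, called twice.
Step 3: result = 41 + 41 = 82

The answer is 82.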